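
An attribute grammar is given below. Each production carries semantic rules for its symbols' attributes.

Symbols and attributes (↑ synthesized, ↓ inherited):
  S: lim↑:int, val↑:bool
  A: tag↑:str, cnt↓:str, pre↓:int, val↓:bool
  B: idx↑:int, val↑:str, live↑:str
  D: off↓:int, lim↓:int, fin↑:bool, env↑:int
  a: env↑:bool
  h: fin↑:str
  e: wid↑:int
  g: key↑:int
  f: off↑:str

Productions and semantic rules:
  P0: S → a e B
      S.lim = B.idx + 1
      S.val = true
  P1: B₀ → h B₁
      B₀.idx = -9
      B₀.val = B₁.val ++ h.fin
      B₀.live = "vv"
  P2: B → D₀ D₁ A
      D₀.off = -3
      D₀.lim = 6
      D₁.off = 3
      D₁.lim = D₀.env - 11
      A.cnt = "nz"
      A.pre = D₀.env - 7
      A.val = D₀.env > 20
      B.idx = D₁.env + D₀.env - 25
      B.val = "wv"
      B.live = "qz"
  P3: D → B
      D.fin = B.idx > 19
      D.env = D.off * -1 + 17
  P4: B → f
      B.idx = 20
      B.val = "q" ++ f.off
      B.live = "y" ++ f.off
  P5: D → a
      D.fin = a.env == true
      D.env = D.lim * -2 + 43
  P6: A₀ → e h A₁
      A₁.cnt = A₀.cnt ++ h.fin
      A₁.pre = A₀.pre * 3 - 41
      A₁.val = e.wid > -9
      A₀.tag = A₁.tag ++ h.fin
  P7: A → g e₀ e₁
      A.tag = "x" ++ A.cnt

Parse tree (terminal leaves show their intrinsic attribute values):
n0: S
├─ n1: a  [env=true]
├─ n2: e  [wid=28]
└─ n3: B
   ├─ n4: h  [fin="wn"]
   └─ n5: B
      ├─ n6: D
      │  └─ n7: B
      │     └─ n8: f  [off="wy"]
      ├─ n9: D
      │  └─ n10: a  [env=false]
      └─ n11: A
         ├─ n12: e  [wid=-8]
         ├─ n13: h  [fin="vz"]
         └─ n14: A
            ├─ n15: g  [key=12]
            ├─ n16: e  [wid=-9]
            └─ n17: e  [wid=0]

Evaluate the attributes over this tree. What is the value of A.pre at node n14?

-2

1. n1.env = true  [terminal]
2. n2.wid = 28  [terminal]
3. n4.fin = "wn"  [terminal]
4. n6.off = -3  [-3]
5. n6.lim = 6  [6]
6. n8.off = "wy"  [terminal]
7. n7.idx = 20  [20]
8. n7.val = "qwy"  ["q" ++ f.off]
9. n7.live = "ywy"  ["y" ++ f.off]
10. n6.fin = true  [B.idx > 19]
11. n6.env = 20  [D.off * -1 + 17]
12. n9.off = 3  [3]
13. n9.lim = 9  [D₀.env - 11]
14. n10.env = false  [terminal]
15. n9.fin = false  [a.env == true]
16. n9.env = 25  [D.lim * -2 + 43]
17. n11.cnt = "nz"  ["nz"]
18. n11.pre = 13  [D₀.env - 7]
19. n11.val = false  [D₀.env > 20]
20. n12.wid = -8  [terminal]
21. n13.fin = "vz"  [terminal]
22. n14.cnt = "nzvz"  [A₀.cnt ++ h.fin]
23. n14.pre = -2  [A₀.pre * 3 - 41]
24. n14.val = true  [e.wid > -9]
25. n15.key = 12  [terminal]
26. n16.wid = -9  [terminal]
27. n17.wid = 0  [terminal]
28. n14.tag = "xnzvz"  ["x" ++ A.cnt]
29. n11.tag = "xnzvzvz"  [A₁.tag ++ h.fin]
30. n5.idx = 20  [D₁.env + D₀.env - 25]
31. n5.val = "wv"  ["wv"]
32. n5.live = "qz"  ["qz"]
33. n3.idx = -9  [-9]
34. n3.val = "wvwn"  [B₁.val ++ h.fin]
35. n3.live = "vv"  ["vv"]
36. n0.lim = -8  [B.idx + 1]
37. n0.val = true  [true]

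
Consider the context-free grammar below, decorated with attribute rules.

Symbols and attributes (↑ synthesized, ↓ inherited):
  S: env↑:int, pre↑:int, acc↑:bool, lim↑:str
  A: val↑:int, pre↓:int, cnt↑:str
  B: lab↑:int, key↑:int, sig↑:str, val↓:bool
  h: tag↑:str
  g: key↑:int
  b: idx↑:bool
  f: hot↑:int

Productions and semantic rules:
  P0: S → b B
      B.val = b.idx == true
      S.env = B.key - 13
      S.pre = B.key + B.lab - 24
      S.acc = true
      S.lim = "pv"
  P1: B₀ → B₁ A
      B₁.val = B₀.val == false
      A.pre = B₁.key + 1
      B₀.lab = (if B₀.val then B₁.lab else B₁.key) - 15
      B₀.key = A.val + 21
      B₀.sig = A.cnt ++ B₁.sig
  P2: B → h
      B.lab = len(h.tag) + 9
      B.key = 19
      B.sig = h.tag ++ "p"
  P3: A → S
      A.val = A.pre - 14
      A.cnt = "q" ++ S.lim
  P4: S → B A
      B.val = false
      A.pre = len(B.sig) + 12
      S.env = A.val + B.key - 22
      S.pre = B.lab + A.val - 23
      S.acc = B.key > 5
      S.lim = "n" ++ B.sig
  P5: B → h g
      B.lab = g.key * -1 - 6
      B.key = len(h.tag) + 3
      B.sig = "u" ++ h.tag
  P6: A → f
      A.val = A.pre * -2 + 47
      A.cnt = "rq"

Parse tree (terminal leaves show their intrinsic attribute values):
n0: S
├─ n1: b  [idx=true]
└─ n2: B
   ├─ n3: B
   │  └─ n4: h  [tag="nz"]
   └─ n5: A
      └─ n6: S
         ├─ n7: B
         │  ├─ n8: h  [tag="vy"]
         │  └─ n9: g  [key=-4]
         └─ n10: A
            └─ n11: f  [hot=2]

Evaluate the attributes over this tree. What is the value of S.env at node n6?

1. n1.idx = true  [terminal]
2. n2.val = true  [b.idx == true]
3. n3.val = false  [B₀.val == false]
4. n4.tag = "nz"  [terminal]
5. n3.lab = 11  [len(h.tag) + 9]
6. n3.key = 19  [19]
7. n3.sig = "nzp"  [h.tag ++ "p"]
8. n5.pre = 20  [B₁.key + 1]
9. n7.val = false  [false]
10. n8.tag = "vy"  [terminal]
11. n9.key = -4  [terminal]
12. n7.lab = -2  [g.key * -1 - 6]
13. n7.key = 5  [len(h.tag) + 3]
14. n7.sig = "uvy"  ["u" ++ h.tag]
15. n10.pre = 15  [len(B.sig) + 12]
16. n11.hot = 2  [terminal]
17. n10.val = 17  [A.pre * -2 + 47]
18. n10.cnt = "rq"  ["rq"]
19. n6.env = 0  [A.val + B.key - 22]
20. n6.pre = -8  [B.lab + A.val - 23]
21. n6.acc = false  [B.key > 5]
22. n6.lim = "nuvy"  ["n" ++ B.sig]
23. n5.val = 6  [A.pre - 14]
24. n5.cnt = "qnuvy"  ["q" ++ S.lim]
25. n2.lab = -4  [(if B₀.val then B₁.lab else B₁.key) - 15]
26. n2.key = 27  [A.val + 21]
27. n2.sig = "qnuvynzp"  [A.cnt ++ B₁.sig]
28. n0.env = 14  [B.key - 13]
29. n0.pre = -1  [B.key + B.lab - 24]
30. n0.acc = true  [true]
31. n0.lim = "pv"  ["pv"]

0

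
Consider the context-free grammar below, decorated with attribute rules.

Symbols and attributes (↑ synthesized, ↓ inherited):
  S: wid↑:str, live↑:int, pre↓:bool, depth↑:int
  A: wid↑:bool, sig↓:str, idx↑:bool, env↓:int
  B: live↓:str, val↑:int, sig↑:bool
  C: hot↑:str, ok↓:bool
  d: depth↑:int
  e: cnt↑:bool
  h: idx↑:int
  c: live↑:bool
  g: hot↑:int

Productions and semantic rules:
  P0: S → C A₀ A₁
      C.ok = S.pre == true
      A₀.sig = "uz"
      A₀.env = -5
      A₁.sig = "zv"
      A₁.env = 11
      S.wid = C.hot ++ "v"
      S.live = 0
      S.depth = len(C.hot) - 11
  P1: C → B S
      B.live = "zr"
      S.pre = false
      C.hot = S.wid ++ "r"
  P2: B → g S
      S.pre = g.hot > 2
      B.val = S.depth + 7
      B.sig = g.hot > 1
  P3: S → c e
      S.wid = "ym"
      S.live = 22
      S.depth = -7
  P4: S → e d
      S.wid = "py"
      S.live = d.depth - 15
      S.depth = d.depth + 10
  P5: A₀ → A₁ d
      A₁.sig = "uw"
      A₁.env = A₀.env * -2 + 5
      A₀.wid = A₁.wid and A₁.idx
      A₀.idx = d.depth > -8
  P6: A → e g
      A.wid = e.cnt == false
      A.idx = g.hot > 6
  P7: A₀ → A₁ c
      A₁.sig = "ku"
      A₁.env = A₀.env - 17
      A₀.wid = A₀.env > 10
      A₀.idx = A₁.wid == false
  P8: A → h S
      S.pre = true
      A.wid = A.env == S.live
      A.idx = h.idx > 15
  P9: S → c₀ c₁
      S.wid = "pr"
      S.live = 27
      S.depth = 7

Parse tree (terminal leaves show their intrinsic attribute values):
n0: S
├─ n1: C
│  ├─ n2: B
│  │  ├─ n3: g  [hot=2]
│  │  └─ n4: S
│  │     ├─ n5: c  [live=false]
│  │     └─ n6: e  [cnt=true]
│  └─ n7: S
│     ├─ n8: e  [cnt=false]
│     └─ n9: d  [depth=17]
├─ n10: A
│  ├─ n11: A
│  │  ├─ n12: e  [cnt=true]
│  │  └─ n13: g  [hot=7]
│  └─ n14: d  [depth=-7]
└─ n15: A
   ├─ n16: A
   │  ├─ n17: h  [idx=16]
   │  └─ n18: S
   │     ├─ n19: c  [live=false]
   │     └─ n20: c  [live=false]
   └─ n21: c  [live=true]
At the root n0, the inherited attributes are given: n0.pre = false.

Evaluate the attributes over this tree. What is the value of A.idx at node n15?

true

1. n0.pre = false  [given at root]
2. n1.ok = false  [S.pre == true]
3. n2.live = "zr"  ["zr"]
4. n3.hot = 2  [terminal]
5. n4.pre = false  [g.hot > 2]
6. n5.live = false  [terminal]
7. n6.cnt = true  [terminal]
8. n4.wid = "ym"  ["ym"]
9. n4.live = 22  [22]
10. n4.depth = -7  [-7]
11. n2.val = 0  [S.depth + 7]
12. n2.sig = true  [g.hot > 1]
13. n7.pre = false  [false]
14. n8.cnt = false  [terminal]
15. n9.depth = 17  [terminal]
16. n7.wid = "py"  ["py"]
17. n7.live = 2  [d.depth - 15]
18. n7.depth = 27  [d.depth + 10]
19. n1.hot = "pyr"  [S.wid ++ "r"]
20. n10.sig = "uz"  ["uz"]
21. n10.env = -5  [-5]
22. n11.sig = "uw"  ["uw"]
23. n11.env = 15  [A₀.env * -2 + 5]
24. n12.cnt = true  [terminal]
25. n13.hot = 7  [terminal]
26. n11.wid = false  [e.cnt == false]
27. n11.idx = true  [g.hot > 6]
28. n14.depth = -7  [terminal]
29. n10.wid = false  [A₁.wid and A₁.idx]
30. n10.idx = true  [d.depth > -8]
31. n15.sig = "zv"  ["zv"]
32. n15.env = 11  [11]
33. n16.sig = "ku"  ["ku"]
34. n16.env = -6  [A₀.env - 17]
35. n17.idx = 16  [terminal]
36. n18.pre = true  [true]
37. n19.live = false  [terminal]
38. n20.live = false  [terminal]
39. n18.wid = "pr"  ["pr"]
40. n18.live = 27  [27]
41. n18.depth = 7  [7]
42. n16.wid = false  [A.env == S.live]
43. n16.idx = true  [h.idx > 15]
44. n21.live = true  [terminal]
45. n15.wid = true  [A₀.env > 10]
46. n15.idx = true  [A₁.wid == false]
47. n0.wid = "pyrv"  [C.hot ++ "v"]
48. n0.live = 0  [0]
49. n0.depth = -8  [len(C.hot) - 11]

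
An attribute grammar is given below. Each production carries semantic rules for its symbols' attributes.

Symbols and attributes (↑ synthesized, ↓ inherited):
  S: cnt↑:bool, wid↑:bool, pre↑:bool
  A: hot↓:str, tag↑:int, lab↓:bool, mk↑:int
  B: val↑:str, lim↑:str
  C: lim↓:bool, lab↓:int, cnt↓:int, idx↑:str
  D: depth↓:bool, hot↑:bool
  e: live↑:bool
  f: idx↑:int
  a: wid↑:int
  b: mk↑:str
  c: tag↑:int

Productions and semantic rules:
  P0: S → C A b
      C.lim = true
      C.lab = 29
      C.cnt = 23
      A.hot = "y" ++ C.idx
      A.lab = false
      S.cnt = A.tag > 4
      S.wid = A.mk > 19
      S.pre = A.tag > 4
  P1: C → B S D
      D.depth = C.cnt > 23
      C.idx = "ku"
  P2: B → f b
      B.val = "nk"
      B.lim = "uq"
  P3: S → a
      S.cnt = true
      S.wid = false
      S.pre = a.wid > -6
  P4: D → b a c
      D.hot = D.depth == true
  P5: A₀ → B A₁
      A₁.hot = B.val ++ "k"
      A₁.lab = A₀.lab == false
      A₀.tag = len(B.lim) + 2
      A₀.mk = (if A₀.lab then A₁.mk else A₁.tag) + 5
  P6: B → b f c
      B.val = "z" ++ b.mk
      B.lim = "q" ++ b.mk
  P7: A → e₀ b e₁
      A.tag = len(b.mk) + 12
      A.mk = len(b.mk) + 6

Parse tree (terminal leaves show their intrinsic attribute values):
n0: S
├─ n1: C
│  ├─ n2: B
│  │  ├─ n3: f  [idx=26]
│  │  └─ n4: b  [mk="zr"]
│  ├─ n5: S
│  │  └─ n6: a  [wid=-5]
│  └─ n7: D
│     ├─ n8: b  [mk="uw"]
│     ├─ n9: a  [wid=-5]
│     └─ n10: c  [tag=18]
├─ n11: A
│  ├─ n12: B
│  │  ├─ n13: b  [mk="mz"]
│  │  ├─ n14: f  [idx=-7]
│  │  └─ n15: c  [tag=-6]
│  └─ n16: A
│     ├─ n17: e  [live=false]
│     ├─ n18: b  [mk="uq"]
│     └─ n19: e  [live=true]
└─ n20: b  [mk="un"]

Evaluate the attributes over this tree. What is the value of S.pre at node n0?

true

1. n1.lim = true  [true]
2. n1.lab = 29  [29]
3. n1.cnt = 23  [23]
4. n3.idx = 26  [terminal]
5. n4.mk = "zr"  [terminal]
6. n2.val = "nk"  ["nk"]
7. n2.lim = "uq"  ["uq"]
8. n6.wid = -5  [terminal]
9. n5.cnt = true  [true]
10. n5.wid = false  [false]
11. n5.pre = true  [a.wid > -6]
12. n7.depth = false  [C.cnt > 23]
13. n8.mk = "uw"  [terminal]
14. n9.wid = -5  [terminal]
15. n10.tag = 18  [terminal]
16. n7.hot = false  [D.depth == true]
17. n1.idx = "ku"  ["ku"]
18. n11.hot = "yku"  ["y" ++ C.idx]
19. n11.lab = false  [false]
20. n13.mk = "mz"  [terminal]
21. n14.idx = -7  [terminal]
22. n15.tag = -6  [terminal]
23. n12.val = "zmz"  ["z" ++ b.mk]
24. n12.lim = "qmz"  ["q" ++ b.mk]
25. n16.hot = "zmzk"  [B.val ++ "k"]
26. n16.lab = true  [A₀.lab == false]
27. n17.live = false  [terminal]
28. n18.mk = "uq"  [terminal]
29. n19.live = true  [terminal]
30. n16.tag = 14  [len(b.mk) + 12]
31. n16.mk = 8  [len(b.mk) + 6]
32. n11.tag = 5  [len(B.lim) + 2]
33. n11.mk = 19  [(if A₀.lab then A₁.mk else A₁.tag) + 5]
34. n20.mk = "un"  [terminal]
35. n0.cnt = true  [A.tag > 4]
36. n0.wid = false  [A.mk > 19]
37. n0.pre = true  [A.tag > 4]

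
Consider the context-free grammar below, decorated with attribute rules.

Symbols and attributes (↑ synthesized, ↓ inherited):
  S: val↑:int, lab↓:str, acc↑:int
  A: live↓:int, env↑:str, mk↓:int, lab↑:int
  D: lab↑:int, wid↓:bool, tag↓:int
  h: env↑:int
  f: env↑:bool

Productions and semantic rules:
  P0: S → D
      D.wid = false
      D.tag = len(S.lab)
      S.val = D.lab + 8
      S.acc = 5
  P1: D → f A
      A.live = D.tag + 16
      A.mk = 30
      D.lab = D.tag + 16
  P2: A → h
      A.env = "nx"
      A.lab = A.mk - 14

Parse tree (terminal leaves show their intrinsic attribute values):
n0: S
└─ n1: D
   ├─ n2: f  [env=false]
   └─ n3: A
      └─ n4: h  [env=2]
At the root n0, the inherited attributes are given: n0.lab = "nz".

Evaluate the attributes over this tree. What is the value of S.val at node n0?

1. n0.lab = "nz"  [given at root]
2. n1.wid = false  [false]
3. n1.tag = 2  [len(S.lab)]
4. n2.env = false  [terminal]
5. n3.live = 18  [D.tag + 16]
6. n3.mk = 30  [30]
7. n4.env = 2  [terminal]
8. n3.env = "nx"  ["nx"]
9. n3.lab = 16  [A.mk - 14]
10. n1.lab = 18  [D.tag + 16]
11. n0.val = 26  [D.lab + 8]
12. n0.acc = 5  [5]

26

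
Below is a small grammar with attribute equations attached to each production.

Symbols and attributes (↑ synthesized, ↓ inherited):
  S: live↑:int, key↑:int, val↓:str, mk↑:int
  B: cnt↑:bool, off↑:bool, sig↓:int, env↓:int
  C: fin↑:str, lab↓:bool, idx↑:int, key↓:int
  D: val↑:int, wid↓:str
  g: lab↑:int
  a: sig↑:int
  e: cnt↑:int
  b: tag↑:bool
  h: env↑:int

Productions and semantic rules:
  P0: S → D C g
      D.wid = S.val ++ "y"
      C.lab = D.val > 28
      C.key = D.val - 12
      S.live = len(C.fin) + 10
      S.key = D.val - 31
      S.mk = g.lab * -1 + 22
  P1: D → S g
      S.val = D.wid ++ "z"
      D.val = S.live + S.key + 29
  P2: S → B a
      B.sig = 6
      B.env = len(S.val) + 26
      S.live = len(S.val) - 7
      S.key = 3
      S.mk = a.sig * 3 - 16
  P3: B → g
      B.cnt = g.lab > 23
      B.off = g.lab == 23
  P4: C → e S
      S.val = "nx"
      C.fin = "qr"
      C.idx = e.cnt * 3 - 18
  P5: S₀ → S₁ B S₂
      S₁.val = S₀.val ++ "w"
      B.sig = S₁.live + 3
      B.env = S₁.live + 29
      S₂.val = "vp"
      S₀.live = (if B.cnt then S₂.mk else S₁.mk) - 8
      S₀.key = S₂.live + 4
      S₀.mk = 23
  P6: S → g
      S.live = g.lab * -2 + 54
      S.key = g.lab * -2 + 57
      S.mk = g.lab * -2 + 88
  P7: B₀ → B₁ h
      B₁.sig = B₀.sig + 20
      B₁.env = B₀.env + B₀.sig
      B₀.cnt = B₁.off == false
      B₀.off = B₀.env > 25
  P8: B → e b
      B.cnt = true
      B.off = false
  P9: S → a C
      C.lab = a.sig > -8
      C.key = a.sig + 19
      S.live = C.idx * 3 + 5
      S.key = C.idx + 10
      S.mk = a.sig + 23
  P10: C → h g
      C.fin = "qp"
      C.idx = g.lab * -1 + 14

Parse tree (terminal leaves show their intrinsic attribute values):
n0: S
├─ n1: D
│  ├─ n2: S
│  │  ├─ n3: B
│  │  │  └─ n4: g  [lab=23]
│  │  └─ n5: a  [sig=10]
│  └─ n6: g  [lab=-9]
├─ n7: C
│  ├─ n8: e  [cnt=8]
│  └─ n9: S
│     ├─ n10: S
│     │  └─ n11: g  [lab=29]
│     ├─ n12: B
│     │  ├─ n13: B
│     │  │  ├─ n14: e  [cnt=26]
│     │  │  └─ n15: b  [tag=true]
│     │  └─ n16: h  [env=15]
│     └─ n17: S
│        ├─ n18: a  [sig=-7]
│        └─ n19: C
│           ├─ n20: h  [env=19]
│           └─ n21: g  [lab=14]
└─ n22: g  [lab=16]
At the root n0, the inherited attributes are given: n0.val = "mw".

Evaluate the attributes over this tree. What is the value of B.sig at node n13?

19

1. n0.val = "mw"  [given at root]
2. n1.wid = "mwy"  [S.val ++ "y"]
3. n2.val = "mwyz"  [D.wid ++ "z"]
4. n3.sig = 6  [6]
5. n3.env = 30  [len(S.val) + 26]
6. n4.lab = 23  [terminal]
7. n3.cnt = false  [g.lab > 23]
8. n3.off = true  [g.lab == 23]
9. n5.sig = 10  [terminal]
10. n2.live = -3  [len(S.val) - 7]
11. n2.key = 3  [3]
12. n2.mk = 14  [a.sig * 3 - 16]
13. n6.lab = -9  [terminal]
14. n1.val = 29  [S.live + S.key + 29]
15. n7.lab = true  [D.val > 28]
16. n7.key = 17  [D.val - 12]
17. n8.cnt = 8  [terminal]
18. n9.val = "nx"  ["nx"]
19. n10.val = "nxw"  [S₀.val ++ "w"]
20. n11.lab = 29  [terminal]
21. n10.live = -4  [g.lab * -2 + 54]
22. n10.key = -1  [g.lab * -2 + 57]
23. n10.mk = 30  [g.lab * -2 + 88]
24. n12.sig = -1  [S₁.live + 3]
25. n12.env = 25  [S₁.live + 29]
26. n13.sig = 19  [B₀.sig + 20]
27. n13.env = 24  [B₀.env + B₀.sig]
28. n14.cnt = 26  [terminal]
29. n15.tag = true  [terminal]
30. n13.cnt = true  [true]
31. n13.off = false  [false]
32. n16.env = 15  [terminal]
33. n12.cnt = true  [B₁.off == false]
34. n12.off = false  [B₀.env > 25]
35. n17.val = "vp"  ["vp"]
36. n18.sig = -7  [terminal]
37. n19.lab = true  [a.sig > -8]
38. n19.key = 12  [a.sig + 19]
39. n20.env = 19  [terminal]
40. n21.lab = 14  [terminal]
41. n19.fin = "qp"  ["qp"]
42. n19.idx = 0  [g.lab * -1 + 14]
43. n17.live = 5  [C.idx * 3 + 5]
44. n17.key = 10  [C.idx + 10]
45. n17.mk = 16  [a.sig + 23]
46. n9.live = 8  [(if B.cnt then S₂.mk else S₁.mk) - 8]
47. n9.key = 9  [S₂.live + 4]
48. n9.mk = 23  [23]
49. n7.fin = "qr"  ["qr"]
50. n7.idx = 6  [e.cnt * 3 - 18]
51. n22.lab = 16  [terminal]
52. n0.live = 12  [len(C.fin) + 10]
53. n0.key = -2  [D.val - 31]
54. n0.mk = 6  [g.lab * -1 + 22]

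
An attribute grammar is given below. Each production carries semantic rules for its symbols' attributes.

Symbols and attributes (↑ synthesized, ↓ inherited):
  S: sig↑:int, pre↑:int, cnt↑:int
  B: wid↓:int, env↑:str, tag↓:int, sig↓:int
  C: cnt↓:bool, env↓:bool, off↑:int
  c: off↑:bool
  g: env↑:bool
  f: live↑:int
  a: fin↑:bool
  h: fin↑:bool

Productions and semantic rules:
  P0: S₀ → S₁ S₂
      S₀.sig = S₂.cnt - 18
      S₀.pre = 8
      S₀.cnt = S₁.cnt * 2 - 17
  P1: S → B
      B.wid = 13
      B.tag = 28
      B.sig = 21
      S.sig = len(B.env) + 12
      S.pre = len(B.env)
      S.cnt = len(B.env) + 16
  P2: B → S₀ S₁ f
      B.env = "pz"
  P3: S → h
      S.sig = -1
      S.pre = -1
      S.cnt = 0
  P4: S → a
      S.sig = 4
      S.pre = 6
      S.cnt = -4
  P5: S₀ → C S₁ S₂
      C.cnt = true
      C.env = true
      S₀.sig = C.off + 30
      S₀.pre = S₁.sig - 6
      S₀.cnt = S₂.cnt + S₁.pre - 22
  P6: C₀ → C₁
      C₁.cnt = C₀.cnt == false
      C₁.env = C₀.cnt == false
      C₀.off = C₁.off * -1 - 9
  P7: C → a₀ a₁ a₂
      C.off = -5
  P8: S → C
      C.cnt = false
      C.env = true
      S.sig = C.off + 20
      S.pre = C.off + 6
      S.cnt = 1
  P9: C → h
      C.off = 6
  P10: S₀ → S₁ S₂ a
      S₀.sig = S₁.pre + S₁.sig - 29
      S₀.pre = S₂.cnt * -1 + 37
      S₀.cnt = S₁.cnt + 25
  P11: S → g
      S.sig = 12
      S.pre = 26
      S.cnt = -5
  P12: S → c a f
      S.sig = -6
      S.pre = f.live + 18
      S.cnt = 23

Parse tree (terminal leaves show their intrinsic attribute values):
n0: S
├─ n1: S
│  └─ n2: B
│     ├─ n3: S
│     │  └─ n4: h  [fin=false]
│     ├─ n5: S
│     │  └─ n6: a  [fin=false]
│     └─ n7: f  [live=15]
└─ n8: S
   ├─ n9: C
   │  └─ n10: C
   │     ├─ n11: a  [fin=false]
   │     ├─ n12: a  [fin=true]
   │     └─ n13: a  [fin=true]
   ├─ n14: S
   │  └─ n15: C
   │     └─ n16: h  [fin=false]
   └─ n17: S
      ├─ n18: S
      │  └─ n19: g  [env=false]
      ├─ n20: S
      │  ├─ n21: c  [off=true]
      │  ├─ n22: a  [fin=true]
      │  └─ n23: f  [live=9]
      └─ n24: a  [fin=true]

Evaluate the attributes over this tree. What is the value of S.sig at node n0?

-8

1. n2.wid = 13  [13]
2. n2.tag = 28  [28]
3. n2.sig = 21  [21]
4. n4.fin = false  [terminal]
5. n3.sig = -1  [-1]
6. n3.pre = -1  [-1]
7. n3.cnt = 0  [0]
8. n6.fin = false  [terminal]
9. n5.sig = 4  [4]
10. n5.pre = 6  [6]
11. n5.cnt = -4  [-4]
12. n7.live = 15  [terminal]
13. n2.env = "pz"  ["pz"]
14. n1.sig = 14  [len(B.env) + 12]
15. n1.pre = 2  [len(B.env)]
16. n1.cnt = 18  [len(B.env) + 16]
17. n9.cnt = true  [true]
18. n9.env = true  [true]
19. n10.cnt = false  [C₀.cnt == false]
20. n10.env = false  [C₀.cnt == false]
21. n11.fin = false  [terminal]
22. n12.fin = true  [terminal]
23. n13.fin = true  [terminal]
24. n10.off = -5  [-5]
25. n9.off = -4  [C₁.off * -1 - 9]
26. n15.cnt = false  [false]
27. n15.env = true  [true]
28. n16.fin = false  [terminal]
29. n15.off = 6  [6]
30. n14.sig = 26  [C.off + 20]
31. n14.pre = 12  [C.off + 6]
32. n14.cnt = 1  [1]
33. n19.env = false  [terminal]
34. n18.sig = 12  [12]
35. n18.pre = 26  [26]
36. n18.cnt = -5  [-5]
37. n21.off = true  [terminal]
38. n22.fin = true  [terminal]
39. n23.live = 9  [terminal]
40. n20.sig = -6  [-6]
41. n20.pre = 27  [f.live + 18]
42. n20.cnt = 23  [23]
43. n24.fin = true  [terminal]
44. n17.sig = 9  [S₁.pre + S₁.sig - 29]
45. n17.pre = 14  [S₂.cnt * -1 + 37]
46. n17.cnt = 20  [S₁.cnt + 25]
47. n8.sig = 26  [C.off + 30]
48. n8.pre = 20  [S₁.sig - 6]
49. n8.cnt = 10  [S₂.cnt + S₁.pre - 22]
50. n0.sig = -8  [S₂.cnt - 18]
51. n0.pre = 8  [8]
52. n0.cnt = 19  [S₁.cnt * 2 - 17]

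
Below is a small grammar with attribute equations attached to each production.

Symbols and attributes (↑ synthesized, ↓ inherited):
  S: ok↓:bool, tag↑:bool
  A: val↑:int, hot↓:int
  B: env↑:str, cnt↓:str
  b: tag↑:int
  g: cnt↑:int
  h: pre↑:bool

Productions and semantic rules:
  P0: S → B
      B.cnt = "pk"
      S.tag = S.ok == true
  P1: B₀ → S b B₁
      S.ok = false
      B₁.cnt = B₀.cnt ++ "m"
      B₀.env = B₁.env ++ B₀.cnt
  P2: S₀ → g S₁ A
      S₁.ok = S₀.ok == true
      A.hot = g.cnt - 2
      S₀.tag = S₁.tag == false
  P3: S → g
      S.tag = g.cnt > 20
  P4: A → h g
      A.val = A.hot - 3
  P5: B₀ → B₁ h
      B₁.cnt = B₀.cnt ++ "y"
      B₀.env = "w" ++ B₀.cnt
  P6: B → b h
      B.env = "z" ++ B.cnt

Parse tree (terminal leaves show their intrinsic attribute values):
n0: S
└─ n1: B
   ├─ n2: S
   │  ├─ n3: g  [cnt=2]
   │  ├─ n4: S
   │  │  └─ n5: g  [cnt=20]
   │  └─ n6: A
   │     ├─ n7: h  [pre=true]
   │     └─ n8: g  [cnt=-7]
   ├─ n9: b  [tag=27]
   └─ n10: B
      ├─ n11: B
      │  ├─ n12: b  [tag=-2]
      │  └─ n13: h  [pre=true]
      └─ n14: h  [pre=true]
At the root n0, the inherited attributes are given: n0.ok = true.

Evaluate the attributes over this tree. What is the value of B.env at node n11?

"zpkmy"

1. n0.ok = true  [given at root]
2. n1.cnt = "pk"  ["pk"]
3. n2.ok = false  [false]
4. n3.cnt = 2  [terminal]
5. n4.ok = false  [S₀.ok == true]
6. n5.cnt = 20  [terminal]
7. n4.tag = false  [g.cnt > 20]
8. n6.hot = 0  [g.cnt - 2]
9. n7.pre = true  [terminal]
10. n8.cnt = -7  [terminal]
11. n6.val = -3  [A.hot - 3]
12. n2.tag = true  [S₁.tag == false]
13. n9.tag = 27  [terminal]
14. n10.cnt = "pkm"  [B₀.cnt ++ "m"]
15. n11.cnt = "pkmy"  [B₀.cnt ++ "y"]
16. n12.tag = -2  [terminal]
17. n13.pre = true  [terminal]
18. n11.env = "zpkmy"  ["z" ++ B.cnt]
19. n14.pre = true  [terminal]
20. n10.env = "wpkm"  ["w" ++ B₀.cnt]
21. n1.env = "wpkmpk"  [B₁.env ++ B₀.cnt]
22. n0.tag = true  [S.ok == true]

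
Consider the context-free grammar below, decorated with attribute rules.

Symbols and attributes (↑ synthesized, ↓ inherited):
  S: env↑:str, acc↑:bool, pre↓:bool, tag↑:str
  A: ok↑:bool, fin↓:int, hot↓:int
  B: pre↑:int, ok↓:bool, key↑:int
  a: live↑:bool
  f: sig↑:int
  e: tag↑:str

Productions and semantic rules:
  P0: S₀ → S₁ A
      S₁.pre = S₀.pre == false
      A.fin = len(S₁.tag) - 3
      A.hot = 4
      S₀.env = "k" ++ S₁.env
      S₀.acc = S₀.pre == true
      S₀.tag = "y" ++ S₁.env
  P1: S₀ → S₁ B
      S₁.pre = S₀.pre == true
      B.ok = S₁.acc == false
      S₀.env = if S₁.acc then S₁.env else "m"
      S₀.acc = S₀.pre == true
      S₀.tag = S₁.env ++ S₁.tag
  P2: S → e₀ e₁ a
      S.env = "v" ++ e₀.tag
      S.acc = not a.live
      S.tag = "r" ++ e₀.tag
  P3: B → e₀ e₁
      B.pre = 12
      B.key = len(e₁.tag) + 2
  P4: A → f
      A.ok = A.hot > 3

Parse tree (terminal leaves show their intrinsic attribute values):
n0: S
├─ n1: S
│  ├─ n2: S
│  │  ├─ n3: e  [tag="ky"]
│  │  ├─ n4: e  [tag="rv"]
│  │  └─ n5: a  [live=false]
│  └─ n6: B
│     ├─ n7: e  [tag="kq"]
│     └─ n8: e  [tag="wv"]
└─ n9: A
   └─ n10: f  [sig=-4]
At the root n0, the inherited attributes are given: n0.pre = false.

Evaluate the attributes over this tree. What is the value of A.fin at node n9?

3

1. n0.pre = false  [given at root]
2. n1.pre = true  [S₀.pre == false]
3. n2.pre = true  [S₀.pre == true]
4. n3.tag = "ky"  [terminal]
5. n4.tag = "rv"  [terminal]
6. n5.live = false  [terminal]
7. n2.env = "vky"  ["v" ++ e₀.tag]
8. n2.acc = true  [not a.live]
9. n2.tag = "rky"  ["r" ++ e₀.tag]
10. n6.ok = false  [S₁.acc == false]
11. n7.tag = "kq"  [terminal]
12. n8.tag = "wv"  [terminal]
13. n6.pre = 12  [12]
14. n6.key = 4  [len(e₁.tag) + 2]
15. n1.env = "vky"  [if S₁.acc then S₁.env else "m"]
16. n1.acc = true  [S₀.pre == true]
17. n1.tag = "vkyrky"  [S₁.env ++ S₁.tag]
18. n9.fin = 3  [len(S₁.tag) - 3]
19. n9.hot = 4  [4]
20. n10.sig = -4  [terminal]
21. n9.ok = true  [A.hot > 3]
22. n0.env = "kvky"  ["k" ++ S₁.env]
23. n0.acc = false  [S₀.pre == true]
24. n0.tag = "yvky"  ["y" ++ S₁.env]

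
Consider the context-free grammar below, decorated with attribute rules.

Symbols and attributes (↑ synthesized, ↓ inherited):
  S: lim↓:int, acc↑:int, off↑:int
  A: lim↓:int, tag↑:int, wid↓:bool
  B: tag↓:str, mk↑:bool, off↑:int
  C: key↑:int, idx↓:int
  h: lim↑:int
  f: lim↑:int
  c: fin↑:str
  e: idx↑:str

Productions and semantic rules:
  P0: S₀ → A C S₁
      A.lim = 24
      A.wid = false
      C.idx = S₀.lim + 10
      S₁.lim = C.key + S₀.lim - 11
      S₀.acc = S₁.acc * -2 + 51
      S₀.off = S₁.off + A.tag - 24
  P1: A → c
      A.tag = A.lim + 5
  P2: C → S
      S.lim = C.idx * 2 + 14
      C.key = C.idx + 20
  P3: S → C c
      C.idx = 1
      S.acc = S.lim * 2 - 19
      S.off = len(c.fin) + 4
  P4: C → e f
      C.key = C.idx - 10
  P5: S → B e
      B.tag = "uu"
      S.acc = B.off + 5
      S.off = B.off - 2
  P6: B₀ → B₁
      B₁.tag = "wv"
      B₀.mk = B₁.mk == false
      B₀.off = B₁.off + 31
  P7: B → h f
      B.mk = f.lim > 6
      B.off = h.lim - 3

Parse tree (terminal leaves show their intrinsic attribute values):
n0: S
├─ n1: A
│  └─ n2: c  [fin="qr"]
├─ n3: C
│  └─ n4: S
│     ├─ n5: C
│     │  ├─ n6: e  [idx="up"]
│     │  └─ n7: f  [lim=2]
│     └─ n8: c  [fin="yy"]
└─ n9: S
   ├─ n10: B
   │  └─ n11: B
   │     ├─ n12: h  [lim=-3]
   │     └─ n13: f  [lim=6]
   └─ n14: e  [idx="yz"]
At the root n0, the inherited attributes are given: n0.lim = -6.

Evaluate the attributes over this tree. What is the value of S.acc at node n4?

1. n0.lim = -6  [given at root]
2. n1.lim = 24  [24]
3. n1.wid = false  [false]
4. n2.fin = "qr"  [terminal]
5. n1.tag = 29  [A.lim + 5]
6. n3.idx = 4  [S₀.lim + 10]
7. n4.lim = 22  [C.idx * 2 + 14]
8. n5.idx = 1  [1]
9. n6.idx = "up"  [terminal]
10. n7.lim = 2  [terminal]
11. n5.key = -9  [C.idx - 10]
12. n8.fin = "yy"  [terminal]
13. n4.acc = 25  [S.lim * 2 - 19]
14. n4.off = 6  [len(c.fin) + 4]
15. n3.key = 24  [C.idx + 20]
16. n9.lim = 7  [C.key + S₀.lim - 11]
17. n10.tag = "uu"  ["uu"]
18. n11.tag = "wv"  ["wv"]
19. n12.lim = -3  [terminal]
20. n13.lim = 6  [terminal]
21. n11.mk = false  [f.lim > 6]
22. n11.off = -6  [h.lim - 3]
23. n10.mk = true  [B₁.mk == false]
24. n10.off = 25  [B₁.off + 31]
25. n14.idx = "yz"  [terminal]
26. n9.acc = 30  [B.off + 5]
27. n9.off = 23  [B.off - 2]
28. n0.acc = -9  [S₁.acc * -2 + 51]
29. n0.off = 28  [S₁.off + A.tag - 24]

25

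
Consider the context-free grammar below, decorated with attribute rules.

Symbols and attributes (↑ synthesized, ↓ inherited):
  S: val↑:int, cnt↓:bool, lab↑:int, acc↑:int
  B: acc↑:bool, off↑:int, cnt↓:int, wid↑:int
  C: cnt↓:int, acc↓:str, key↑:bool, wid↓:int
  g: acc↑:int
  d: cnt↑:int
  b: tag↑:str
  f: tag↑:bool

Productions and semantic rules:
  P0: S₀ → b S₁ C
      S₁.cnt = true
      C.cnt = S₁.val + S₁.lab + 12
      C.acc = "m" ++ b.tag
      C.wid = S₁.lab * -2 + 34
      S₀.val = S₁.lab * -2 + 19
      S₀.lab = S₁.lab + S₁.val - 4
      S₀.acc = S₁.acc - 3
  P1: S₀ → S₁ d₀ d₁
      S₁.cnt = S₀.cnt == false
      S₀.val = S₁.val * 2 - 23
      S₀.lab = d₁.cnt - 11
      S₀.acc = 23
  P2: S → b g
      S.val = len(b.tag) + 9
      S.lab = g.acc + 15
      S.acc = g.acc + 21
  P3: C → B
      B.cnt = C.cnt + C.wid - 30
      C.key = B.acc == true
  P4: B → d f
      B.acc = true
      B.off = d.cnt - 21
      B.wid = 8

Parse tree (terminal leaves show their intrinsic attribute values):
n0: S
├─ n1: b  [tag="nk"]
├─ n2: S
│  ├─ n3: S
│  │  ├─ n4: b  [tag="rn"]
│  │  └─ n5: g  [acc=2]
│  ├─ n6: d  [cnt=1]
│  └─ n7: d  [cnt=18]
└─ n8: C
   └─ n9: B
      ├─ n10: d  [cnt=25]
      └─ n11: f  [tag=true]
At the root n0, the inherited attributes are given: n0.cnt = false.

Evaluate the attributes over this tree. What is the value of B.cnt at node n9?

8

1. n0.cnt = false  [given at root]
2. n1.tag = "nk"  [terminal]
3. n2.cnt = true  [true]
4. n3.cnt = false  [S₀.cnt == false]
5. n4.tag = "rn"  [terminal]
6. n5.acc = 2  [terminal]
7. n3.val = 11  [len(b.tag) + 9]
8. n3.lab = 17  [g.acc + 15]
9. n3.acc = 23  [g.acc + 21]
10. n6.cnt = 1  [terminal]
11. n7.cnt = 18  [terminal]
12. n2.val = -1  [S₁.val * 2 - 23]
13. n2.lab = 7  [d₁.cnt - 11]
14. n2.acc = 23  [23]
15. n8.cnt = 18  [S₁.val + S₁.lab + 12]
16. n8.acc = "mnk"  ["m" ++ b.tag]
17. n8.wid = 20  [S₁.lab * -2 + 34]
18. n9.cnt = 8  [C.cnt + C.wid - 30]
19. n10.cnt = 25  [terminal]
20. n11.tag = true  [terminal]
21. n9.acc = true  [true]
22. n9.off = 4  [d.cnt - 21]
23. n9.wid = 8  [8]
24. n8.key = true  [B.acc == true]
25. n0.val = 5  [S₁.lab * -2 + 19]
26. n0.lab = 2  [S₁.lab + S₁.val - 4]
27. n0.acc = 20  [S₁.acc - 3]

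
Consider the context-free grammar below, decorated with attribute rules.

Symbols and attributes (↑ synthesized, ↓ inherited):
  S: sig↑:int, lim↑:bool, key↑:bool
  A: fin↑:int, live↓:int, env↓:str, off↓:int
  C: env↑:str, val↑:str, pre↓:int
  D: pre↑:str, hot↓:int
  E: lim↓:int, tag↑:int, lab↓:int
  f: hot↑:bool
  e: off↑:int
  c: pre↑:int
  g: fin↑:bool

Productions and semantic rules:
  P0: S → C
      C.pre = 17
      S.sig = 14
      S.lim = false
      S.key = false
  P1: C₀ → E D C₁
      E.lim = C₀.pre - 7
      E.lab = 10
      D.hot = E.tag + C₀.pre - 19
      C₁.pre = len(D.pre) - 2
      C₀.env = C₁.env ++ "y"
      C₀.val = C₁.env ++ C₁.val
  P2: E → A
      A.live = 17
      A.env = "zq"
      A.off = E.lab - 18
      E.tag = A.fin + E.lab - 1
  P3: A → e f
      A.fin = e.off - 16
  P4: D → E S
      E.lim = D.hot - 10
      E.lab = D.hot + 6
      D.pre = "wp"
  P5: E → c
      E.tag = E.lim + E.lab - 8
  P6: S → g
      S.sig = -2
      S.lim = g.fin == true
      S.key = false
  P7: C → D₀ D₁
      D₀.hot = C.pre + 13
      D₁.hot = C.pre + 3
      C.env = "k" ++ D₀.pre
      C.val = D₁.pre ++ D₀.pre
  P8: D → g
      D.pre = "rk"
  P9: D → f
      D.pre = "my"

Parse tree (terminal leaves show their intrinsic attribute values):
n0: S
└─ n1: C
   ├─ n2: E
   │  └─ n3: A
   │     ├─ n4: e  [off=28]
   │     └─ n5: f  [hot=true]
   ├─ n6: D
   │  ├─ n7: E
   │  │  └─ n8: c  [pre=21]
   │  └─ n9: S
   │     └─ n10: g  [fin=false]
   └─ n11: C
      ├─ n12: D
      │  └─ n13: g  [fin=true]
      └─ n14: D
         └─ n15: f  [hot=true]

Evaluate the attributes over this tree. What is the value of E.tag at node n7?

1. n1.pre = 17  [17]
2. n2.lim = 10  [C₀.pre - 7]
3. n2.lab = 10  [10]
4. n3.live = 17  [17]
5. n3.env = "zq"  ["zq"]
6. n3.off = -8  [E.lab - 18]
7. n4.off = 28  [terminal]
8. n5.hot = true  [terminal]
9. n3.fin = 12  [e.off - 16]
10. n2.tag = 21  [A.fin + E.lab - 1]
11. n6.hot = 19  [E.tag + C₀.pre - 19]
12. n7.lim = 9  [D.hot - 10]
13. n7.lab = 25  [D.hot + 6]
14. n8.pre = 21  [terminal]
15. n7.tag = 26  [E.lim + E.lab - 8]
16. n10.fin = false  [terminal]
17. n9.sig = -2  [-2]
18. n9.lim = false  [g.fin == true]
19. n9.key = false  [false]
20. n6.pre = "wp"  ["wp"]
21. n11.pre = 0  [len(D.pre) - 2]
22. n12.hot = 13  [C.pre + 13]
23. n13.fin = true  [terminal]
24. n12.pre = "rk"  ["rk"]
25. n14.hot = 3  [C.pre + 3]
26. n15.hot = true  [terminal]
27. n14.pre = "my"  ["my"]
28. n11.env = "krk"  ["k" ++ D₀.pre]
29. n11.val = "myrk"  [D₁.pre ++ D₀.pre]
30. n1.env = "krky"  [C₁.env ++ "y"]
31. n1.val = "krkmyrk"  [C₁.env ++ C₁.val]
32. n0.sig = 14  [14]
33. n0.lim = false  [false]
34. n0.key = false  [false]

26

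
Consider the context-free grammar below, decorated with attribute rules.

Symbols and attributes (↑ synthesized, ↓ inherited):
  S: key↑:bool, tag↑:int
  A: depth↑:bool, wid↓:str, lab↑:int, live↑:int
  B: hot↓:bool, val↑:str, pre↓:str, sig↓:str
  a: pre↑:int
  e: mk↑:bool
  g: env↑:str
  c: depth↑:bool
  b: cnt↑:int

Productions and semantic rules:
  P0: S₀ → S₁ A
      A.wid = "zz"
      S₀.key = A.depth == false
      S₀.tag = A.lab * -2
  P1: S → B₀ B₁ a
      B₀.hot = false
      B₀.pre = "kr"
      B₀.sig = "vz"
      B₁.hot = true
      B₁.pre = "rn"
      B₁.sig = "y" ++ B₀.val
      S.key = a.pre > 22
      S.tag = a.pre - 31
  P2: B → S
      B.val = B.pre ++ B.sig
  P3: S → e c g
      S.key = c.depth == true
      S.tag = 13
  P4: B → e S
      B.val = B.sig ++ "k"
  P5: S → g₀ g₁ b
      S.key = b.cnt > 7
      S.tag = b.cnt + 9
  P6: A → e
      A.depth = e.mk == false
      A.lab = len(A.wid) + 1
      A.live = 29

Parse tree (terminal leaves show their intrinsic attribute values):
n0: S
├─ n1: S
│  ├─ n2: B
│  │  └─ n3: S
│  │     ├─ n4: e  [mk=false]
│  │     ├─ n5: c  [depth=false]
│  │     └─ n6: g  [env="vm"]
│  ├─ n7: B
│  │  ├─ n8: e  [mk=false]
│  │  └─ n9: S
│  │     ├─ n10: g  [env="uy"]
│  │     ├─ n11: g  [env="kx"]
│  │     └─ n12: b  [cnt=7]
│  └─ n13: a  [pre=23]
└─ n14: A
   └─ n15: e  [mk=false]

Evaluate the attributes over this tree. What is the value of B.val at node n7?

"ykrvzk"

1. n2.hot = false  [false]
2. n2.pre = "kr"  ["kr"]
3. n2.sig = "vz"  ["vz"]
4. n4.mk = false  [terminal]
5. n5.depth = false  [terminal]
6. n6.env = "vm"  [terminal]
7. n3.key = false  [c.depth == true]
8. n3.tag = 13  [13]
9. n2.val = "krvz"  [B.pre ++ B.sig]
10. n7.hot = true  [true]
11. n7.pre = "rn"  ["rn"]
12. n7.sig = "ykrvz"  ["y" ++ B₀.val]
13. n8.mk = false  [terminal]
14. n10.env = "uy"  [terminal]
15. n11.env = "kx"  [terminal]
16. n12.cnt = 7  [terminal]
17. n9.key = false  [b.cnt > 7]
18. n9.tag = 16  [b.cnt + 9]
19. n7.val = "ykrvzk"  [B.sig ++ "k"]
20. n13.pre = 23  [terminal]
21. n1.key = true  [a.pre > 22]
22. n1.tag = -8  [a.pre - 31]
23. n14.wid = "zz"  ["zz"]
24. n15.mk = false  [terminal]
25. n14.depth = true  [e.mk == false]
26. n14.lab = 3  [len(A.wid) + 1]
27. n14.live = 29  [29]
28. n0.key = false  [A.depth == false]
29. n0.tag = -6  [A.lab * -2]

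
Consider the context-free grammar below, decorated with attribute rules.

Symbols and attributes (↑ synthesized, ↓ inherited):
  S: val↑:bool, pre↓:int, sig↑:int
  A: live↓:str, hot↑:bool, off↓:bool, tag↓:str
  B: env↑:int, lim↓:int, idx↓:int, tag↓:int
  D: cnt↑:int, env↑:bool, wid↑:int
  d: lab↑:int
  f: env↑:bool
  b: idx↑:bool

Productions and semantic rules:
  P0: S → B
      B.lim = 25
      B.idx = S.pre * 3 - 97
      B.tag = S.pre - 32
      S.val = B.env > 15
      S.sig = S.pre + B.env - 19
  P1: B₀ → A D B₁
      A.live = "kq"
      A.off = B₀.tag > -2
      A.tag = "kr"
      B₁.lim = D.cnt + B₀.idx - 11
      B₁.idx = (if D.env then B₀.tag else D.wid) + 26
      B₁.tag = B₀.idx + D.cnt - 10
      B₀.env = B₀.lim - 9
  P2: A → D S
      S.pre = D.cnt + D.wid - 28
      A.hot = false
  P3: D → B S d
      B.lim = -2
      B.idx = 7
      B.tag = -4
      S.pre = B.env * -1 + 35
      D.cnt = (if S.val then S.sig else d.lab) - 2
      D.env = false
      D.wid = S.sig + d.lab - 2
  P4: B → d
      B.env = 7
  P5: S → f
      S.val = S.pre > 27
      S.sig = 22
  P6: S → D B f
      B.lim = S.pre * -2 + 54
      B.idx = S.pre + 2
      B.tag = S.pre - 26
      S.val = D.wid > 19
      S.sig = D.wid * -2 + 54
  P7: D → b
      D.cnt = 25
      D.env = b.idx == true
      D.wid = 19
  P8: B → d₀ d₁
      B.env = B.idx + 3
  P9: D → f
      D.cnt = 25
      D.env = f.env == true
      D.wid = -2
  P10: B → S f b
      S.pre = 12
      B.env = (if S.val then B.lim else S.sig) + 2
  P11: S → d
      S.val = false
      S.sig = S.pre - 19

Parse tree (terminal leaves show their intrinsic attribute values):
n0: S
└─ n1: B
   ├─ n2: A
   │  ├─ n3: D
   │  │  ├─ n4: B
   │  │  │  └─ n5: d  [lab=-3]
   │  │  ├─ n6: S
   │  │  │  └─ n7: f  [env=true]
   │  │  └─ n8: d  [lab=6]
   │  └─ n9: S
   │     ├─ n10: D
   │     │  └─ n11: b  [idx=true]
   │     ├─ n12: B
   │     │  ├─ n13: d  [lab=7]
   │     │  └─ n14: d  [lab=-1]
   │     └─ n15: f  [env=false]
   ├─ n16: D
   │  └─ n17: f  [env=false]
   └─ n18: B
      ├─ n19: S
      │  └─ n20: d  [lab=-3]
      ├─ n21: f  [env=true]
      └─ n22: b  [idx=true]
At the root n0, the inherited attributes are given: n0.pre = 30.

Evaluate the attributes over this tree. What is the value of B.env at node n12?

1. n0.pre = 30  [given at root]
2. n1.lim = 25  [25]
3. n1.idx = -7  [S.pre * 3 - 97]
4. n1.tag = -2  [S.pre - 32]
5. n2.live = "kq"  ["kq"]
6. n2.off = false  [B₀.tag > -2]
7. n2.tag = "kr"  ["kr"]
8. n4.lim = -2  [-2]
9. n4.idx = 7  [7]
10. n4.tag = -4  [-4]
11. n5.lab = -3  [terminal]
12. n4.env = 7  [7]
13. n6.pre = 28  [B.env * -1 + 35]
14. n7.env = true  [terminal]
15. n6.val = true  [S.pre > 27]
16. n6.sig = 22  [22]
17. n8.lab = 6  [terminal]
18. n3.cnt = 20  [(if S.val then S.sig else d.lab) - 2]
19. n3.env = false  [false]
20. n3.wid = 26  [S.sig + d.lab - 2]
21. n9.pre = 18  [D.cnt + D.wid - 28]
22. n11.idx = true  [terminal]
23. n10.cnt = 25  [25]
24. n10.env = true  [b.idx == true]
25. n10.wid = 19  [19]
26. n12.lim = 18  [S.pre * -2 + 54]
27. n12.idx = 20  [S.pre + 2]
28. n12.tag = -8  [S.pre - 26]
29. n13.lab = 7  [terminal]
30. n14.lab = -1  [terminal]
31. n12.env = 23  [B.idx + 3]
32. n15.env = false  [terminal]
33. n9.val = false  [D.wid > 19]
34. n9.sig = 16  [D.wid * -2 + 54]
35. n2.hot = false  [false]
36. n17.env = false  [terminal]
37. n16.cnt = 25  [25]
38. n16.env = false  [f.env == true]
39. n16.wid = -2  [-2]
40. n18.lim = 7  [D.cnt + B₀.idx - 11]
41. n18.idx = 24  [(if D.env then B₀.tag else D.wid) + 26]
42. n18.tag = 8  [B₀.idx + D.cnt - 10]
43. n19.pre = 12  [12]
44. n20.lab = -3  [terminal]
45. n19.val = false  [false]
46. n19.sig = -7  [S.pre - 19]
47. n21.env = true  [terminal]
48. n22.idx = true  [terminal]
49. n18.env = -5  [(if S.val then B.lim else S.sig) + 2]
50. n1.env = 16  [B₀.lim - 9]
51. n0.val = true  [B.env > 15]
52. n0.sig = 27  [S.pre + B.env - 19]

23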